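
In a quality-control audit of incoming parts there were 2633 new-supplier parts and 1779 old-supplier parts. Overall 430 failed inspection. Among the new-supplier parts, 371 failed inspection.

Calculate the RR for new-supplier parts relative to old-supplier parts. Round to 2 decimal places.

4.25

new-supplier parts without the outcome: 2633 − 371 = 2262
old-supplier parts with the outcome: 430 − 371 = 59
old-supplier parts without the outcome: 1779 − 59 = 1720
risk, new-supplier parts = 371/2633 = 0.14090
risk, old-supplier parts = 59/1779 = 0.03316
RR = 0.14090 / 0.03316 = 4.25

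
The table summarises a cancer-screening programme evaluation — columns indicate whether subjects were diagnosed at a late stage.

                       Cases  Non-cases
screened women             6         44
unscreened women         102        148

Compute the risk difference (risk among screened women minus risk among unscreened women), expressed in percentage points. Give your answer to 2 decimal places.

risk, screened women = 6/50 = 0.1200
risk, unscreened women = 102/250 = 0.4080
risk difference = 0.1200 − 0.4080 = -0.2880 → -28.80 percentage points

RD ≈ -28.80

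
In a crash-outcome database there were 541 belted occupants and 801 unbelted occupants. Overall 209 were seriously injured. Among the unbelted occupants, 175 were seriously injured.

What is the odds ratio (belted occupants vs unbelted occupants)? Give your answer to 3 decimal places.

0.240

belted occupants with the outcome: 209 − 175 = 34
belted occupants without the outcome: 541 − 34 = 507
unbelted occupants without the outcome: 801 − 175 = 626
OR = (34 × 626) / (507 × 175) = 21284/88725 ≈ 0.240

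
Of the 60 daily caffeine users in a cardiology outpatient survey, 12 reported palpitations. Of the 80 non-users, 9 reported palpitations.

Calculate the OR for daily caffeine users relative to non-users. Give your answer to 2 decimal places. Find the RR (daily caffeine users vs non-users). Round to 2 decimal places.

OR = 1.97; RR = 1.78

odds, daily caffeine users = 12/48 = 0.2500
odds, non-users = 9/71 = 0.1268
OR = 0.2500 / 0.1268 = 1.97
risk, daily caffeine users = 12/60 = 0.2000
risk, non-users = 9/80 = 0.1125
RR = 0.2000 / 0.1125 = 1.78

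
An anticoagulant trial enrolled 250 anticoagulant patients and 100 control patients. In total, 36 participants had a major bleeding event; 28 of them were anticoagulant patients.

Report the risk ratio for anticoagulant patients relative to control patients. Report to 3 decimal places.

1.400

anticoagulant patients without the outcome: 250 − 28 = 222
control patients with the outcome: 36 − 28 = 8
control patients without the outcome: 100 − 8 = 92
risk, anticoagulant patients = 28/250 = 0.1120
risk, control patients = 8/100 = 0.0800
RR = 0.1120 / 0.0800 = 1.400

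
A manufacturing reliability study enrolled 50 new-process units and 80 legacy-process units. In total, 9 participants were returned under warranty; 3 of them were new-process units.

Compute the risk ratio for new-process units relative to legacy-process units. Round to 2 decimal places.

new-process units without the outcome: 50 − 3 = 47
legacy-process units with the outcome: 9 − 3 = 6
legacy-process units without the outcome: 80 − 6 = 74
risk, new-process units = 3/50 = 0.0600
risk, legacy-process units = 6/80 = 0.0750
RR = 0.0600 / 0.0750 = 0.80

0.80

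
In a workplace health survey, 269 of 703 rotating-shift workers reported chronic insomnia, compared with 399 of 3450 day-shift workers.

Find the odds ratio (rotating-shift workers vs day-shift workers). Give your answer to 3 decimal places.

OR = (269 × 3051) / (434 × 399) = 820719/173166 ≈ 4.739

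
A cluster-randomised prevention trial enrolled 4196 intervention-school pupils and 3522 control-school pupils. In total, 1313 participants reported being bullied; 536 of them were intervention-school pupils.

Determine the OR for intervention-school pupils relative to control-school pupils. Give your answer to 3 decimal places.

intervention-school pupils without the outcome: 4196 − 536 = 3660
control-school pupils with the outcome: 1313 − 536 = 777
control-school pupils without the outcome: 3522 − 777 = 2745
OR = (536 × 2745) / (3660 × 777) = 1471320/2843820 ≈ 0.517

OR ≈ 0.517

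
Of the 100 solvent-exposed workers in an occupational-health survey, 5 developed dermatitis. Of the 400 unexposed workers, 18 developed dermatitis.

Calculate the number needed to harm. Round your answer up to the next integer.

200

risk, solvent-exposed workers = 5/100 = 0.050000
risk, unexposed workers = 18/400 = 0.045000
absolute risk difference = 0.005000
1 / 0.005000 = 200.000 → round up → 200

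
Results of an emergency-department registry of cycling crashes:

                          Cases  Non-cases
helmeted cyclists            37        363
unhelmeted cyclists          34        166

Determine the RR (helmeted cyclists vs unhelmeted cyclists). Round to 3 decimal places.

0.544

risk, helmeted cyclists = 37/400 = 0.0925
risk, unhelmeted cyclists = 34/200 = 0.1700
RR = 0.0925 / 0.1700 = 0.544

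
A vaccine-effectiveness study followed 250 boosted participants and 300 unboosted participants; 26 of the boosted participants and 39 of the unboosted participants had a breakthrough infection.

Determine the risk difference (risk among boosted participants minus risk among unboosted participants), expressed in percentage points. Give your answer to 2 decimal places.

risk, boosted participants = 26/250 = 0.1040
risk, unboosted participants = 39/300 = 0.1300
risk difference = 0.1040 − 0.1300 = -0.0260 → -2.60 percentage points

RD = -2.60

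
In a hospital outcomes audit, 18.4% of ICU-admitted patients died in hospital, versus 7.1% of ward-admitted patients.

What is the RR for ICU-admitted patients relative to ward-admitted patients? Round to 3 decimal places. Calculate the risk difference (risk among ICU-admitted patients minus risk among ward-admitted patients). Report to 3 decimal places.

RR = 2.592; RD = 0.113

RR = 0.1840 / 0.0710 = 2.592
risk difference = 0.1840 − 0.0710 = 0.113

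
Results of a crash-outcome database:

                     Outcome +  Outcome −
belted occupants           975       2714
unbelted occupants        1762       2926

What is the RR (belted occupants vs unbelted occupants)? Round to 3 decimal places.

RR: 0.703

risk, belted occupants = 975/3689 = 0.2643
risk, unbelted occupants = 1762/4688 = 0.3759
RR = 0.2643 / 0.3759 = 0.703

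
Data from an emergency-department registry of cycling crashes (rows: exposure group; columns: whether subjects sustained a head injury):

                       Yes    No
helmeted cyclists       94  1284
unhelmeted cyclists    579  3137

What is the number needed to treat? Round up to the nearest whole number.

12

risk, helmeted cyclists = 94/1378 = 0.068215
risk, unhelmeted cyclists = 579/3716 = 0.155813
absolute risk difference = 0.087598
1 / 0.087598 = 11.416 → round up → 12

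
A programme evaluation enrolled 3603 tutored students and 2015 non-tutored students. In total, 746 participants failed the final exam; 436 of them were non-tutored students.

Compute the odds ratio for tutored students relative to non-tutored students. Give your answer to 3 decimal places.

tutored students with the outcome: 746 − 436 = 310
tutored students without the outcome: 3603 − 310 = 3293
non-tutored students without the outcome: 2015 − 436 = 1579
OR = (310 × 1579) / (3293 × 436) = 489490/1435748 ≈ 0.341

0.341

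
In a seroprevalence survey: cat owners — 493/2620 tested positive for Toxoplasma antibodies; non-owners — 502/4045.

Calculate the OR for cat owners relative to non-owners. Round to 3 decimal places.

OR = (493 × 3543) / (2127 × 502) = 1746699/1067754 ≈ 1.636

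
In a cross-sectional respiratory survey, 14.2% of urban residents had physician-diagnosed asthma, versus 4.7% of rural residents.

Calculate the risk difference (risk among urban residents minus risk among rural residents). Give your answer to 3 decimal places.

risk difference = 0.14200 − 0.04700 = 0.095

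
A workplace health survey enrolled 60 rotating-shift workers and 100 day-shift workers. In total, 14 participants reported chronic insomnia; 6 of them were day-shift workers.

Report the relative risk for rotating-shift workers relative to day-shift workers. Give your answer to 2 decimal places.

rotating-shift workers with the outcome: 14 − 6 = 8
rotating-shift workers without the outcome: 60 − 8 = 52
day-shift workers without the outcome: 100 − 6 = 94
risk, rotating-shift workers = 8/60 = 0.1333
risk, day-shift workers = 6/100 = 0.0600
RR = 0.1333 / 0.0600 = 2.22

RR = 2.22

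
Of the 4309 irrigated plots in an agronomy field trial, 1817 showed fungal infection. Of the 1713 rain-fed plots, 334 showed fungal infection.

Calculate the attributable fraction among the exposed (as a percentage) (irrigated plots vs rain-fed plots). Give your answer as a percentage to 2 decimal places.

AR% ≈ 53.76%

risk, irrigated plots = 1817/4309 = 0.4217
risk, rain-fed plots = 334/1713 = 0.1950
AR% = (0.4217 − 0.1950) / 0.4217 = 0.5376 → 53.76%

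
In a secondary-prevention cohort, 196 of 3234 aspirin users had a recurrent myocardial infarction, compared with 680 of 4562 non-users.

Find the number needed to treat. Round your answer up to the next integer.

12

risk, aspirin users = 196/3234 = 0.060606
risk, non-users = 680/4562 = 0.149057
absolute risk difference = 0.088451
1 / 0.088451 = 11.306 → round up → 12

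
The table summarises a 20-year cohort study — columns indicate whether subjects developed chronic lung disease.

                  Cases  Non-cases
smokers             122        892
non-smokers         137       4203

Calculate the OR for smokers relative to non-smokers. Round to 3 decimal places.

OR = (122 × 4203) / (892 × 137) = 512766/122204 ≈ 4.196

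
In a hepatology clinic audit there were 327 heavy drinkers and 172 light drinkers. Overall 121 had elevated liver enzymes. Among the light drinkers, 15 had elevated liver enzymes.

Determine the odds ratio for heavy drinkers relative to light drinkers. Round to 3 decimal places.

5.020

heavy drinkers with the outcome: 121 − 15 = 106
heavy drinkers without the outcome: 327 − 106 = 221
light drinkers without the outcome: 172 − 15 = 157
OR = (106 × 157) / (221 × 15) = 16642/3315 ≈ 5.020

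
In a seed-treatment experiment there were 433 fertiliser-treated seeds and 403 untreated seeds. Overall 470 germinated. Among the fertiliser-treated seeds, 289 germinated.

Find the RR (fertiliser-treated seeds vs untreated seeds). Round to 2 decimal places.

fertiliser-treated seeds without the outcome: 433 − 289 = 144
untreated seeds with the outcome: 470 − 289 = 181
untreated seeds without the outcome: 403 − 181 = 222
risk, fertiliser-treated seeds = 289/433 = 0.6674
risk, untreated seeds = 181/403 = 0.4491
RR = 0.6674 / 0.4491 = 1.49

RR: 1.49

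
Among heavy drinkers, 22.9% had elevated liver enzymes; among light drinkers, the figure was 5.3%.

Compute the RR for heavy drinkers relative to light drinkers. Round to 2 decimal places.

RR = 0.2290 / 0.0530 = 4.32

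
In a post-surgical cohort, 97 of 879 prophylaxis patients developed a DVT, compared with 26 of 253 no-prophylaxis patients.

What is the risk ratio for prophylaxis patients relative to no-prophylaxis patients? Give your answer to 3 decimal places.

1.074

risk, prophylaxis patients = 97/879 = 0.1104
risk, no-prophylaxis patients = 26/253 = 0.1028
RR = 0.1104 / 0.1028 = 1.074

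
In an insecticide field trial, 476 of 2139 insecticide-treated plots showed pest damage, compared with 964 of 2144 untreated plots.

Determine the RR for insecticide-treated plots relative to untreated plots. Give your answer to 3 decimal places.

risk, insecticide-treated plots = 476/2139 = 0.2225
risk, untreated plots = 964/2144 = 0.4496
RR = 0.2225 / 0.4496 = 0.495

RR: 0.495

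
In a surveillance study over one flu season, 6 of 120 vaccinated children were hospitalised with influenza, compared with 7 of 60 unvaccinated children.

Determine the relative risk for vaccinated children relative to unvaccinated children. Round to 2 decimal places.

RR ≈ 0.43

risk, vaccinated children = 6/120 = 0.0500
risk, unvaccinated children = 7/60 = 0.1167
RR = 0.0500 / 0.1167 = 0.43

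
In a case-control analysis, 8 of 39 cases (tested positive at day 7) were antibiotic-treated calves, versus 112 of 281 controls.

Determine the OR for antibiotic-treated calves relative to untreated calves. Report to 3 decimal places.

OR = (8 × 169) / (112 × 31) = 1352/3472 ≈ 0.389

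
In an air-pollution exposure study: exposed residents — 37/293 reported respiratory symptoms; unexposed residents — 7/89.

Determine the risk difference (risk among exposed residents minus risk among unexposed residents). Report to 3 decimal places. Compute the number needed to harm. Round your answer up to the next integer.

risk, exposed residents = 37/293 = 0.1263
risk, unexposed residents = 7/89 = 0.0787
risk difference = 0.1263 − 0.0787 = 0.048
absolute risk difference = 0.047628
1 / 0.047628 = 20.996 → round up → 21

RD = 0.048; NNH = 21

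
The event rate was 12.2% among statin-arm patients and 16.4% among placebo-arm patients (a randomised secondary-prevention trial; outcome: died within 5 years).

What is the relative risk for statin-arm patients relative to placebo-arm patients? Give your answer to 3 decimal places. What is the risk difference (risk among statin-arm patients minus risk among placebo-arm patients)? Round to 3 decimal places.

RR = 0.1220 / 0.1640 = 0.744
risk difference = 0.1220 − 0.1640 = -0.042

RR = 0.744; RD = -0.042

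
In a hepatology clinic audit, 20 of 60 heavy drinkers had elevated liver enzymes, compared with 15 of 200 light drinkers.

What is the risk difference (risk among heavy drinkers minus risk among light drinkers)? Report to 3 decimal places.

risk, heavy drinkers = 20/60 = 0.3333
risk, light drinkers = 15/200 = 0.0750
risk difference = 0.3333 − 0.0750 = 0.258

0.258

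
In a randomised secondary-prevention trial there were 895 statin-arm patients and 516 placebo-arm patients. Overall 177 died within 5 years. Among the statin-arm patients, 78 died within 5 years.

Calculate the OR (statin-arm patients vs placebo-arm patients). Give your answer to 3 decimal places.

OR ≈ 0.402

statin-arm patients without the outcome: 895 − 78 = 817
placebo-arm patients with the outcome: 177 − 78 = 99
placebo-arm patients without the outcome: 516 − 99 = 417
OR = (78 × 417) / (817 × 99) = 32526/80883 ≈ 0.402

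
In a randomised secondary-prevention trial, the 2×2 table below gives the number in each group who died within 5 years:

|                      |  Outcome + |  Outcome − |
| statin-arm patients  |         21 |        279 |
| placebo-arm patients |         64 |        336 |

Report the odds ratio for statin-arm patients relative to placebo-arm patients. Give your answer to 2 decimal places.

0.40

odds, statin-arm patients = 21/279 = 0.0753
odds, placebo-arm patients = 64/336 = 0.1905
OR = 0.0753 / 0.1905 = 0.40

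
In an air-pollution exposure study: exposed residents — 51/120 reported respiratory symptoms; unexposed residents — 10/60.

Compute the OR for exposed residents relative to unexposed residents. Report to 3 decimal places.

OR = (51 × 50) / (69 × 10) = 2550/690 ≈ 3.696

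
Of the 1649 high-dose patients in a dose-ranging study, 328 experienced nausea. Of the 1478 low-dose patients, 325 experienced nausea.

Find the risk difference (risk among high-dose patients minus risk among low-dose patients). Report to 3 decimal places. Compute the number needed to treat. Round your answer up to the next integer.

risk, high-dose patients = 328/1649 = 0.1989
risk, low-dose patients = 325/1478 = 0.2199
risk difference = 0.1989 − 0.2199 = -0.021
absolute risk difference = 0.020983
1 / 0.020983 = 47.658 → round up → 48

RD = -0.021; NNT = 48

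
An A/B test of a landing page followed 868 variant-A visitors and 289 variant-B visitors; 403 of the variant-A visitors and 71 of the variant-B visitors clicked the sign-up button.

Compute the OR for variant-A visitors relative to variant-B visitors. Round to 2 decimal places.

OR = (403 × 218) / (465 × 71) = 87854/33015 ≈ 2.66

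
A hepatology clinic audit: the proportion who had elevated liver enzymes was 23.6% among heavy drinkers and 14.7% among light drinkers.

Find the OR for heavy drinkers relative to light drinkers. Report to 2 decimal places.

odds, heavy drinkers = 0.2360/0.7640 = 0.3089
odds, light drinkers = 0.1470/0.8530 = 0.1723
OR = 0.3089 / 0.1723 = 1.79

1.79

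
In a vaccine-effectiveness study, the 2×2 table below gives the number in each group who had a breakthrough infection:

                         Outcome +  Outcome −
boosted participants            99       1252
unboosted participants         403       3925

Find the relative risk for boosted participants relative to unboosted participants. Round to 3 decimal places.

RR: 0.787

risk, boosted participants = 99/1351 = 0.0733
risk, unboosted participants = 403/4328 = 0.0931
RR = 0.0733 / 0.0931 = 0.787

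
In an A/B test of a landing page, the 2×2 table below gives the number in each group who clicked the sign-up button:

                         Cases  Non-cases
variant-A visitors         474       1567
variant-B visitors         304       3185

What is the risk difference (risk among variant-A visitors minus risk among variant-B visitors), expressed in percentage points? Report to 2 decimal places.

risk, variant-A visitors = 474/2041 = 0.2322
risk, variant-B visitors = 304/3489 = 0.0871
risk difference = 0.2322 − 0.0871 = 0.1451 → 14.51 percentage points

RD ≈ 14.51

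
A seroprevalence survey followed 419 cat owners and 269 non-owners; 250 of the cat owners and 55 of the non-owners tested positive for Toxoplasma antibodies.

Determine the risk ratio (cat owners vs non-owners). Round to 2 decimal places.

RR ≈ 2.92

risk, cat owners = 250/419 = 0.5967
risk, non-owners = 55/269 = 0.2045
RR = 0.5967 / 0.2045 = 2.92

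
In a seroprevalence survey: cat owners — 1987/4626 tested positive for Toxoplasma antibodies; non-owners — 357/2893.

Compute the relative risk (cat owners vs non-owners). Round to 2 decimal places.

risk, cat owners = 1987/4626 = 0.4295
risk, non-owners = 357/2893 = 0.1234
RR = 0.4295 / 0.1234 = 3.48

3.48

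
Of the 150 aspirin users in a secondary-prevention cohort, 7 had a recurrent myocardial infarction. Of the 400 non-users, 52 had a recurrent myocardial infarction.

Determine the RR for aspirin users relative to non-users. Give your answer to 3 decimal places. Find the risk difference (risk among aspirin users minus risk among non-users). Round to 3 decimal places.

RR = 0.359; RD = -0.083

risk, aspirin users = 7/150 = 0.04667
risk, non-users = 52/400 = 0.13000
RR = 0.04667 / 0.13000 = 0.359
risk difference = 0.04667 − 0.13000 = -0.083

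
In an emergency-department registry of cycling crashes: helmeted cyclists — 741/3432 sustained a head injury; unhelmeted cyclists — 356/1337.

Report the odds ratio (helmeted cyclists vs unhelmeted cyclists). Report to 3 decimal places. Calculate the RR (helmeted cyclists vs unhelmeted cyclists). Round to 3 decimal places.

OR = 0.759; RR = 0.811

odds, helmeted cyclists = 741/2691 = 0.2754
odds, unhelmeted cyclists = 356/981 = 0.3629
OR = 0.2754 / 0.3629 = 0.759
risk, helmeted cyclists = 741/3432 = 0.2159
risk, unhelmeted cyclists = 356/1337 = 0.2663
RR = 0.2159 / 0.2663 = 0.811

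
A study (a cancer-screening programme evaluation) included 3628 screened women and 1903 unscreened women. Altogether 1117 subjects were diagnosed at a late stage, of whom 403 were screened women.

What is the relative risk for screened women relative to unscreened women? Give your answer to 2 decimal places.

0.30

screened women without the outcome: 3628 − 403 = 3225
unscreened women with the outcome: 1117 − 403 = 714
unscreened women without the outcome: 1903 − 714 = 1189
risk, screened women = 403/3628 = 0.1111
risk, unscreened women = 714/1903 = 0.3752
RR = 0.1111 / 0.3752 = 0.30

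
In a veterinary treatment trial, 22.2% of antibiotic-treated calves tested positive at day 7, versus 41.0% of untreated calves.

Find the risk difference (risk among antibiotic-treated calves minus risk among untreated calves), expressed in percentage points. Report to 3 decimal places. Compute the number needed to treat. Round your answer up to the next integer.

RD = -18.800; NNT = 6

risk difference = 0.2220 − 0.4100 = -0.1880 → -18.800 percentage points
absolute risk difference = 0.188000
1 / 0.188000 = 5.319 → round up → 6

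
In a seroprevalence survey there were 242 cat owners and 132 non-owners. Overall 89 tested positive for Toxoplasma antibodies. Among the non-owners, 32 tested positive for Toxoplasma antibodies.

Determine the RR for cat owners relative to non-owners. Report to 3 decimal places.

RR ≈ 0.972

cat owners with the outcome: 89 − 32 = 57
cat owners without the outcome: 242 − 57 = 185
non-owners without the outcome: 132 − 32 = 100
risk, cat owners = 57/242 = 0.2355
risk, non-owners = 32/132 = 0.2424
RR = 0.2355 / 0.2424 = 0.972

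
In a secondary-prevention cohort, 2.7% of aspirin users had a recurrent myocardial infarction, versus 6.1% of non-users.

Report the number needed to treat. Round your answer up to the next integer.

NNT = 30

absolute risk difference = 0.034000
1 / 0.034000 = 29.412 → round up → 30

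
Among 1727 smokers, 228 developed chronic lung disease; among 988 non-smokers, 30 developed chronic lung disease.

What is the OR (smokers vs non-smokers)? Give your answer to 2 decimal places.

odds, smokers = 228/1499 = 0.15210
odds, non-smokers = 30/958 = 0.03132
OR = 0.15210 / 0.03132 = 4.86

4.86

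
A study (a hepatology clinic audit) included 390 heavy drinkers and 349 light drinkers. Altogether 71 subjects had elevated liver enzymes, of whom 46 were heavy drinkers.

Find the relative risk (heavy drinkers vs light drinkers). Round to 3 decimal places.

1.647

heavy drinkers without the outcome: 390 − 46 = 344
light drinkers with the outcome: 71 − 46 = 25
light drinkers without the outcome: 349 − 25 = 324
risk, heavy drinkers = 46/390 = 0.1179
risk, light drinkers = 25/349 = 0.0716
RR = 0.1179 / 0.0716 = 1.647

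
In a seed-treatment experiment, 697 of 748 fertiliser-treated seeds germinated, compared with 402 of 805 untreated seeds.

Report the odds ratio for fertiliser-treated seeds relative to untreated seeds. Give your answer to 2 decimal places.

OR = (697 × 403) / (51 × 402) = 280891/20502 ≈ 13.70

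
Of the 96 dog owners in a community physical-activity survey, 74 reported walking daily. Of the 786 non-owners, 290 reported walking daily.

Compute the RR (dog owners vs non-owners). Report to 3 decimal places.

RR ≈ 2.089

risk, dog owners = 74/96 = 0.7708
risk, non-owners = 290/786 = 0.3690
RR = 0.7708 / 0.3690 = 2.089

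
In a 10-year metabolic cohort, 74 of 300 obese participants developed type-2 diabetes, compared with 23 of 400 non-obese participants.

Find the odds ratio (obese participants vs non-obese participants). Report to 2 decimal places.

OR: 5.37

odds, obese participants = 74/226 = 0.3274
odds, non-obese participants = 23/377 = 0.0610
OR = 0.3274 / 0.0610 = 5.37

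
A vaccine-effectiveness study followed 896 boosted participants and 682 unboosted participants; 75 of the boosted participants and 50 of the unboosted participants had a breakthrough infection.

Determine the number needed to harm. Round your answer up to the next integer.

97

risk, boosted participants = 75/896 = 0.083705
risk, unboosted participants = 50/682 = 0.073314
absolute risk difference = 0.010392
1 / 0.010392 = 96.228 → round up → 97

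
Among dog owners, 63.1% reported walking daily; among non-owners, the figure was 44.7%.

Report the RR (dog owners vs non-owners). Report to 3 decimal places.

RR = 0.6310 / 0.4470 = 1.412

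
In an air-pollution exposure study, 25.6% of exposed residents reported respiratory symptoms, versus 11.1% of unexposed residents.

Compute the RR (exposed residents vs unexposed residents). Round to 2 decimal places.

RR = 0.2560 / 0.1110 = 2.31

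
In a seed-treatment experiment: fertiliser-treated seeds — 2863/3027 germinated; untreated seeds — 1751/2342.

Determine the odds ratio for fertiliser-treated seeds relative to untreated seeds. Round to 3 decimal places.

OR = (2863 × 591) / (164 × 1751) = 1692033/287164 ≈ 5.892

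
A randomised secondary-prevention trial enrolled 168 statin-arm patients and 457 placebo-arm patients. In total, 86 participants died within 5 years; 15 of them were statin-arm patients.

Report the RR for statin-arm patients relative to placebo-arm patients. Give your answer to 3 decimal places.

statin-arm patients without the outcome: 168 − 15 = 153
placebo-arm patients with the outcome: 86 − 15 = 71
placebo-arm patients without the outcome: 457 − 71 = 386
risk, statin-arm patients = 15/168 = 0.0893
risk, placebo-arm patients = 71/457 = 0.1554
RR = 0.0893 / 0.1554 = 0.575

0.575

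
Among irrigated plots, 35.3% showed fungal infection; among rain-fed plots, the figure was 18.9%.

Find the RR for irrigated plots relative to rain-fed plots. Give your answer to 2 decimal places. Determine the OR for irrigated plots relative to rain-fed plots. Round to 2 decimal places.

RR = 0.3530 / 0.1890 = 1.87
odds, irrigated plots = 0.3530/0.6470 = 0.5456
odds, rain-fed plots = 0.1890/0.8110 = 0.2330
OR = 0.5456 / 0.2330 = 2.34

RR = 1.87; OR = 2.34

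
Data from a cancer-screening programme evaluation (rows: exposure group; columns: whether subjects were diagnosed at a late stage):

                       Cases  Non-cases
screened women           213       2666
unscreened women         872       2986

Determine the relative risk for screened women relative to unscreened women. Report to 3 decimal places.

risk, screened women = 213/2879 = 0.0740
risk, unscreened women = 872/3858 = 0.2260
RR = 0.0740 / 0.2260 = 0.327

RR = 0.327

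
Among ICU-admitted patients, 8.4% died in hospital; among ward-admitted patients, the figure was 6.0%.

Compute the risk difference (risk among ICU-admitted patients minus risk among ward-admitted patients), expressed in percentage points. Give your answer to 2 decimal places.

RD ≈ 2.40

risk difference = 0.0840 − 0.0600 = 0.0240 → 2.40 percentage points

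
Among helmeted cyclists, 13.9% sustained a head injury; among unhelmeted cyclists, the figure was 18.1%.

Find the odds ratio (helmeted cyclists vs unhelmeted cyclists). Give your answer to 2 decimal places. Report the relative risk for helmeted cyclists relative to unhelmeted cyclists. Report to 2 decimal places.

OR = 0.73; RR = 0.77

odds, helmeted cyclists = 0.1390/0.8610 = 0.1614
odds, unhelmeted cyclists = 0.1810/0.8190 = 0.2210
OR = 0.1614 / 0.2210 = 0.73
RR = 0.1390 / 0.1810 = 0.77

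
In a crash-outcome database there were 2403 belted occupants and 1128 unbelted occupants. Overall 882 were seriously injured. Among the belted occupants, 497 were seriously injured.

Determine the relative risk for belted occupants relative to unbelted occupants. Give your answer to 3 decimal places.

RR = 0.606

belted occupants without the outcome: 2403 − 497 = 1906
unbelted occupants with the outcome: 882 − 497 = 385
unbelted occupants without the outcome: 1128 − 385 = 743
risk, belted occupants = 497/2403 = 0.2068
risk, unbelted occupants = 385/1128 = 0.3413
RR = 0.2068 / 0.3413 = 0.606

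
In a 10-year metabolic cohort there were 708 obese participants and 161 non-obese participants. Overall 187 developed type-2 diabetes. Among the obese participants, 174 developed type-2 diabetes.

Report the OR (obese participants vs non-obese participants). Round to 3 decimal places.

OR = 3.710

obese participants without the outcome: 708 − 174 = 534
non-obese participants with the outcome: 187 − 174 = 13
non-obese participants without the outcome: 161 − 13 = 148
OR = (174 × 148) / (534 × 13) = 25752/6942 ≈ 3.710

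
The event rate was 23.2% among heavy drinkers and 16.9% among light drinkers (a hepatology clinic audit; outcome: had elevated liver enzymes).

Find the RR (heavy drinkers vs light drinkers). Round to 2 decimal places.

RR = 0.2320 / 0.1690 = 1.37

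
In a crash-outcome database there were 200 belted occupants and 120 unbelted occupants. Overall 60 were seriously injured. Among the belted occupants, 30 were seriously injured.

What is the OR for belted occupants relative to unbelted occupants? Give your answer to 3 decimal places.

OR = 0.529

belted occupants without the outcome: 200 − 30 = 170
unbelted occupants with the outcome: 60 − 30 = 30
unbelted occupants without the outcome: 120 − 30 = 90
OR = (30 × 90) / (170 × 30) = 2700/5100 ≈ 0.529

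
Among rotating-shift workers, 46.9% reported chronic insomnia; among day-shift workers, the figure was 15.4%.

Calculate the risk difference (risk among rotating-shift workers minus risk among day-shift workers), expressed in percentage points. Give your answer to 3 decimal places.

risk difference = 0.4690 − 0.1540 = 0.3150 → 31.500 percentage points

RD ≈ 31.500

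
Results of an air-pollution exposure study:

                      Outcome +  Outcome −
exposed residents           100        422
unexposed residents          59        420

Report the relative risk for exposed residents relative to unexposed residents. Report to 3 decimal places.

1.555

risk, exposed residents = 100/522 = 0.1916
risk, unexposed residents = 59/479 = 0.1232
RR = 0.1916 / 0.1232 = 1.555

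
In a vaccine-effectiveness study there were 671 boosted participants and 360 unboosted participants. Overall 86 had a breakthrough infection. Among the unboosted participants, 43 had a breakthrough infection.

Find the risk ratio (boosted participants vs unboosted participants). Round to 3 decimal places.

boosted participants with the outcome: 86 − 43 = 43
boosted participants without the outcome: 671 − 43 = 628
unboosted participants without the outcome: 360 − 43 = 317
risk, boosted participants = 43/671 = 0.0641
risk, unboosted participants = 43/360 = 0.1194
RR = 0.0641 / 0.1194 = 0.537

0.537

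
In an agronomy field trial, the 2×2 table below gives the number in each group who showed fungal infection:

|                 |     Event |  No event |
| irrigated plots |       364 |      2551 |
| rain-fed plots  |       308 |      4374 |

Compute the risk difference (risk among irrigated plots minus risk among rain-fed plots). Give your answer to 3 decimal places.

0.059

risk, irrigated plots = 364/2915 = 0.1249
risk, rain-fed plots = 308/4682 = 0.0658
risk difference = 0.1249 − 0.0658 = 0.059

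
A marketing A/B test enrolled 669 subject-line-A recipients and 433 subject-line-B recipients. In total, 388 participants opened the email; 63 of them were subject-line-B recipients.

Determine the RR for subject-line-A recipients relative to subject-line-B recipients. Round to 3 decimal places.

3.339

subject-line-A recipients with the outcome: 388 − 63 = 325
subject-line-A recipients without the outcome: 669 − 325 = 344
subject-line-B recipients without the outcome: 433 − 63 = 370
risk, subject-line-A recipients = 325/669 = 0.4858
risk, subject-line-B recipients = 63/433 = 0.1455
RR = 0.4858 / 0.1455 = 3.339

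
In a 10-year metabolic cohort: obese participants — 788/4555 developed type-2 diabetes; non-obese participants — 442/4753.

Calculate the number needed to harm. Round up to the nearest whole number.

13

risk, obese participants = 788/4555 = 0.172997
risk, non-obese participants = 442/4753 = 0.092994
absolute risk difference = 0.080003
1 / 0.080003 = 12.500 → round up → 13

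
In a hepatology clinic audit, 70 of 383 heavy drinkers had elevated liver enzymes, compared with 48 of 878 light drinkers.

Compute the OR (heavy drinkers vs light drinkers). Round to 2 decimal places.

OR = 3.87

odds, heavy drinkers = 70/313 = 0.2236
odds, light drinkers = 48/830 = 0.0578
OR = 0.2236 / 0.0578 = 3.87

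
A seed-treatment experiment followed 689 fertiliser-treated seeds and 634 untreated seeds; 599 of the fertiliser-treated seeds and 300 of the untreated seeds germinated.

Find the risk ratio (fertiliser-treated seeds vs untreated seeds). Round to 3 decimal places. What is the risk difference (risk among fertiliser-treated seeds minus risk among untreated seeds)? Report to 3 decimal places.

risk, fertiliser-treated seeds = 599/689 = 0.8694
risk, untreated seeds = 300/634 = 0.4732
RR = 0.8694 / 0.4732 = 1.837
risk difference = 0.8694 − 0.4732 = 0.396

RR = 1.837; RD = 0.396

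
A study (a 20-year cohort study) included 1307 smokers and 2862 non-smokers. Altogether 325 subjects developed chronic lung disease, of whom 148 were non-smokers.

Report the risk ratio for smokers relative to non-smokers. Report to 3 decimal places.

smokers with the outcome: 325 − 148 = 177
smokers without the outcome: 1307 − 177 = 1130
non-smokers without the outcome: 2862 − 148 = 2714
risk, smokers = 177/1307 = 0.1354
risk, non-smokers = 148/2862 = 0.0517
RR = 0.1354 / 0.0517 = 2.619

RR ≈ 2.619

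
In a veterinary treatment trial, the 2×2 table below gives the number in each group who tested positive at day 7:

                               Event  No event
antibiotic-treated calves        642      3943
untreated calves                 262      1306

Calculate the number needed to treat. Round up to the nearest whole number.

NNT = 37

risk, antibiotic-treated calves = 642/4585 = 0.140022
risk, untreated calves = 262/1568 = 0.167092
absolute risk difference = 0.027070
1 / 0.027070 = 36.941 → round up → 37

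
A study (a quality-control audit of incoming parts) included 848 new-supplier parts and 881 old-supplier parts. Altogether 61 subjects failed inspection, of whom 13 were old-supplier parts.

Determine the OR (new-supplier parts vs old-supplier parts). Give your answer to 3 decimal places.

4.006

new-supplier parts with the outcome: 61 − 13 = 48
new-supplier parts without the outcome: 848 − 48 = 800
old-supplier parts without the outcome: 881 − 13 = 868
OR = (48 × 868) / (800 × 13) = 41664/10400 ≈ 4.006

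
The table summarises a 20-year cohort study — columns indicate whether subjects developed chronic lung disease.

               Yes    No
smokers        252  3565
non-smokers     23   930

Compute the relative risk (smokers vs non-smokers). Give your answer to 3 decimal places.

RR = 2.736

risk, smokers = 252/3817 = 0.06602
risk, non-smokers = 23/953 = 0.02413
RR = 0.06602 / 0.02413 = 2.736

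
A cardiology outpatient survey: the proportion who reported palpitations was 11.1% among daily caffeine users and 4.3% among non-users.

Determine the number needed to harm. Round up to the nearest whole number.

15

absolute risk difference = 0.068000
1 / 0.068000 = 14.706 → round up → 15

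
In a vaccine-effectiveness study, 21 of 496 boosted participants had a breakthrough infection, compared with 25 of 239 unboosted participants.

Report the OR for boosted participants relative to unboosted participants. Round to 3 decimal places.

odds, boosted participants = 21/475 = 0.04421
odds, unboosted participants = 25/214 = 0.11682
OR = 0.04421 / 0.11682 = 0.378

OR ≈ 0.378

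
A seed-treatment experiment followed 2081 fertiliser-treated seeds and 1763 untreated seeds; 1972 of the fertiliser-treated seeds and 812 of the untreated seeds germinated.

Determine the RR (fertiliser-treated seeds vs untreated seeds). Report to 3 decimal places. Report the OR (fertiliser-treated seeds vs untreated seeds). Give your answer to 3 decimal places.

RR = 2.057; OR = 21.189

risk, fertiliser-treated seeds = 1972/2081 = 0.9476
risk, untreated seeds = 812/1763 = 0.4606
RR = 0.9476 / 0.4606 = 2.057
OR = (1972 × 951) / (109 × 812) = 1875372/88508 ≈ 21.189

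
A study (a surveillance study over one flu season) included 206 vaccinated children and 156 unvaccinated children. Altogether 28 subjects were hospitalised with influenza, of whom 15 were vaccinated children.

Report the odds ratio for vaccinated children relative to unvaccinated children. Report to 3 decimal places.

0.864

vaccinated children without the outcome: 206 − 15 = 191
unvaccinated children with the outcome: 28 − 15 = 13
unvaccinated children without the outcome: 156 − 13 = 143
OR = (15 × 143) / (191 × 13) = 2145/2483 ≈ 0.864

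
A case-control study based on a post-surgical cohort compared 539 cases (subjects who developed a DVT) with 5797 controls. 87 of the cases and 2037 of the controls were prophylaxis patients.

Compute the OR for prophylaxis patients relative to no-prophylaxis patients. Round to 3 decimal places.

odds, prophylaxis patients = 87/2037 = 0.04271
odds, no-prophylaxis patients = 452/3760 = 0.12021
OR = 0.04271 / 0.12021 = 0.355

OR ≈ 0.355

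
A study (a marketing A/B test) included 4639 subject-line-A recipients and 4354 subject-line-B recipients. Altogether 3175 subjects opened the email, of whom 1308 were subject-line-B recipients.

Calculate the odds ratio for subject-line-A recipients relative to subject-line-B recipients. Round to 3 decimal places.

subject-line-A recipients with the outcome: 3175 − 1308 = 1867
subject-line-A recipients without the outcome: 4639 − 1867 = 2772
subject-line-B recipients without the outcome: 4354 − 1308 = 3046
OR = (1867 × 3046) / (2772 × 1308) = 5686882/3625776 ≈ 1.568

1.568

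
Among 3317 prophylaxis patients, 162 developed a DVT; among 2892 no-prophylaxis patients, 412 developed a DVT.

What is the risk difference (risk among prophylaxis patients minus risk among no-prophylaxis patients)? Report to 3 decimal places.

risk, prophylaxis patients = 162/3317 = 0.04884
risk, no-prophylaxis patients = 412/2892 = 0.14246
risk difference = 0.04884 − 0.14246 = -0.094

RD = -0.094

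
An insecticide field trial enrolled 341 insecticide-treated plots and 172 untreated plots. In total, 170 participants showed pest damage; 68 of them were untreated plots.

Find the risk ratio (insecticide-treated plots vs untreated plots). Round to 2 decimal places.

insecticide-treated plots with the outcome: 170 − 68 = 102
insecticide-treated plots without the outcome: 341 − 102 = 239
untreated plots without the outcome: 172 − 68 = 104
risk, insecticide-treated plots = 102/341 = 0.2991
risk, untreated plots = 68/172 = 0.3953
RR = 0.2991 / 0.3953 = 0.76

RR ≈ 0.76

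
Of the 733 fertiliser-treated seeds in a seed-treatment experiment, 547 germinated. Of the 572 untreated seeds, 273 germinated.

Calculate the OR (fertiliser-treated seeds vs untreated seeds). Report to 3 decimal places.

OR = (547 × 299) / (186 × 273) = 163553/50778 ≈ 3.221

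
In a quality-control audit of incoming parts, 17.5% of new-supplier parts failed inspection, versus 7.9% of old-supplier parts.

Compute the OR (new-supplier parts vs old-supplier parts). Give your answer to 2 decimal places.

odds, new-supplier parts = 0.1750/0.8250 = 0.2121
odds, old-supplier parts = 0.0790/0.9210 = 0.0858
OR = 0.2121 / 0.0858 = 2.47

OR = 2.47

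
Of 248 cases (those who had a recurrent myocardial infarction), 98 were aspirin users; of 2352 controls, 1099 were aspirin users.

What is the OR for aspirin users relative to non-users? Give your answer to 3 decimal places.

OR = (98 × 1253) / (1099 × 150) = 122794/164850 ≈ 0.745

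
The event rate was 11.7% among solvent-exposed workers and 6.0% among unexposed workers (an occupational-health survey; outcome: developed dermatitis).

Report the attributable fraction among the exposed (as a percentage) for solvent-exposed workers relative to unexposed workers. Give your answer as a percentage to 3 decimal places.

AR% = (0.1170 − 0.0600) / 0.1170 = 0.4872 → 48.718%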